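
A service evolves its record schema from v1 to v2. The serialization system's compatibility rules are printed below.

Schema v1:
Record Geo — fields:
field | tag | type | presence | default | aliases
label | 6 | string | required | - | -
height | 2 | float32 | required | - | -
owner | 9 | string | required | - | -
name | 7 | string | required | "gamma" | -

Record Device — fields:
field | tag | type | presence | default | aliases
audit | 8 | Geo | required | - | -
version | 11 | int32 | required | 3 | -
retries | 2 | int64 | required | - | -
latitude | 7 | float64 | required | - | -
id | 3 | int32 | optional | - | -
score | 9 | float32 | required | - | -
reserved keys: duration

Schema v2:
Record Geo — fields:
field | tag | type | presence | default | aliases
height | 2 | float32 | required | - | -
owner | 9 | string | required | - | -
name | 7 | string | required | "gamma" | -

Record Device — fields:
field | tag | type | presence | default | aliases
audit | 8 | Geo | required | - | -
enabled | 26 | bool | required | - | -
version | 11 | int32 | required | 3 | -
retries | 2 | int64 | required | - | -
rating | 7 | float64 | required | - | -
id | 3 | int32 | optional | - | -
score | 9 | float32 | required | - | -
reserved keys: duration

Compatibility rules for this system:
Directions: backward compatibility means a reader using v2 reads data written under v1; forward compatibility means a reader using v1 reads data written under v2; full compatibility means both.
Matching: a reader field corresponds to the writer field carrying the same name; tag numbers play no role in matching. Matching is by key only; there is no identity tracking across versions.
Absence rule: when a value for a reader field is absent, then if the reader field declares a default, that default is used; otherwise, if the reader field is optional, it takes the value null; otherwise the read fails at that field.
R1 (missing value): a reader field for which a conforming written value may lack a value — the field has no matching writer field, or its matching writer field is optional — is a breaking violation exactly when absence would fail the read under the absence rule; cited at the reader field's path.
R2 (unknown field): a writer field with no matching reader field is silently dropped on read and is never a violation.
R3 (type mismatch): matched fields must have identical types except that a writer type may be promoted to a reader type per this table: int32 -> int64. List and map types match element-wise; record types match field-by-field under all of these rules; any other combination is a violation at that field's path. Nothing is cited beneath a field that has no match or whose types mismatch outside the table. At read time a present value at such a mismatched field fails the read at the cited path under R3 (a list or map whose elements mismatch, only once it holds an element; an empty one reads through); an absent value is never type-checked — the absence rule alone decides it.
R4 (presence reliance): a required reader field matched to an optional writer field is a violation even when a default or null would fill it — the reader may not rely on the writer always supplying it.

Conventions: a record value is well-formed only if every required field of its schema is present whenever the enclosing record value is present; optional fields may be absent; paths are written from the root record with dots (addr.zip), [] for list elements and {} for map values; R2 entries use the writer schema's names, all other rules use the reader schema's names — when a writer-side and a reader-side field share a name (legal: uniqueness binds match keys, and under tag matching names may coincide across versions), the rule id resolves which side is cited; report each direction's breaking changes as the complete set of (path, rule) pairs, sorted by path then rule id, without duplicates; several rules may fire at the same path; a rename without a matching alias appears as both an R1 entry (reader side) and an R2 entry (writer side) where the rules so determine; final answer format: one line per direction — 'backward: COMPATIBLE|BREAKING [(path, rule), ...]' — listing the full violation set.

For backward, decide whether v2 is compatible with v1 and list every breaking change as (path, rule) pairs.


in Device below, arrows point writer -> reader
backward on Device — v2 reading data written by v1:
  Geo -> Geo, writer required: audit aligns to audit
  no writer field matches reader enabled
  int32 -> int32, writer required: version aligns to version
  int64 -> int64, writer required: retries aligns to retries
  no writer field matches reader rating
  int32 -> int32, writer optional: id aligns to id
  float32 -> float32, writer required: score aligns to score
  writer field latitude has no reader counterpart
  float32 -> float32, writer required: audit.height aligns to audit.height
  string -> string, writer required: audit.owner aligns to audit.owner
  string -> string, writer required: audit.name aligns to audit.name
  writer field audit.label has no reader counterpart
  R1 fires at enabled
  R1 fires at rating
  => backward: BREAKING (2)
ruling out the remaining Device differences:
  removed field label from record Geo -> matters only for Device's forward compatibility — outside the asked direction

backward: BREAKING [(enabled, R1), (rating, R1)]


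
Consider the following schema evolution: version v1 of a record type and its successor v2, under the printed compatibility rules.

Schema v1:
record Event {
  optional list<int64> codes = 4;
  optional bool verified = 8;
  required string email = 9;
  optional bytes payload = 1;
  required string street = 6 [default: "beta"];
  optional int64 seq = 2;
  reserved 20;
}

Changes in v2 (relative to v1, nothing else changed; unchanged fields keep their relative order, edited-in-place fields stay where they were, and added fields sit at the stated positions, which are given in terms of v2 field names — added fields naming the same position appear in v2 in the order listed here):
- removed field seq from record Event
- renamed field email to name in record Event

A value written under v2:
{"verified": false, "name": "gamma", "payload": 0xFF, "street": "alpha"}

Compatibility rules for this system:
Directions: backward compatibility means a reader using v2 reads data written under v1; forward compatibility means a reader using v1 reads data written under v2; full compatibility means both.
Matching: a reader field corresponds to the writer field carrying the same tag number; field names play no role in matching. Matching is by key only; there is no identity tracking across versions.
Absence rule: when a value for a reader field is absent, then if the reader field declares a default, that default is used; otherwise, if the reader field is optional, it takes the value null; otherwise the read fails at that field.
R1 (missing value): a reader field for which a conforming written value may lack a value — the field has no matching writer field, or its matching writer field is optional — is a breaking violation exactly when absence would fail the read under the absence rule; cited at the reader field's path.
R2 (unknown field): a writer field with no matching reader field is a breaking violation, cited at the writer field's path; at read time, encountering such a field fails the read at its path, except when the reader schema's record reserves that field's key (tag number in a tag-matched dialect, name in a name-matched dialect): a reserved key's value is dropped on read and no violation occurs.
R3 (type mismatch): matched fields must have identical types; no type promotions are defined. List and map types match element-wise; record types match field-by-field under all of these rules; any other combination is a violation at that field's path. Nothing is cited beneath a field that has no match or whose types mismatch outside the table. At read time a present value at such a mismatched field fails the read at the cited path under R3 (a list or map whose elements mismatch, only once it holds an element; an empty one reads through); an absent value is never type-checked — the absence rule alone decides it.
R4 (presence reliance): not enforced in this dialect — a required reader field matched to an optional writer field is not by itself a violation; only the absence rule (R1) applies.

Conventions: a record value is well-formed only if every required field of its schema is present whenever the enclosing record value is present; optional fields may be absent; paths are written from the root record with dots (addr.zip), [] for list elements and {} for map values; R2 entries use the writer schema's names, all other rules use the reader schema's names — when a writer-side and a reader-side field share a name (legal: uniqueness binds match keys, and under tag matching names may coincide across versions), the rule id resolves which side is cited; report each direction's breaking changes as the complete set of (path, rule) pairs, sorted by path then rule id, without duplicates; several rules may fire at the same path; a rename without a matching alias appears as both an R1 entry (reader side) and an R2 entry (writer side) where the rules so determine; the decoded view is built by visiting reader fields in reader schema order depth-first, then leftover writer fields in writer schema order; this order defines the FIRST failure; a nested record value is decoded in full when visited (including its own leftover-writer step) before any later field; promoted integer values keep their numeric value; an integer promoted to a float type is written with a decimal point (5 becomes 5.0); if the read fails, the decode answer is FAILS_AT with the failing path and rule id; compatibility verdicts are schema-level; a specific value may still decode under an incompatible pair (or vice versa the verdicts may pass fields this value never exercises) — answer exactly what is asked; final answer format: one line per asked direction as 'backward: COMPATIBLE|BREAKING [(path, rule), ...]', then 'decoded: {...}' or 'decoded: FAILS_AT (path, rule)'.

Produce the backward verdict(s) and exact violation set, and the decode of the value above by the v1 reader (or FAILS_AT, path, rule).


backward: BREAKING [(seq, R2)]; decoded: {"codes": null, "verified": false, "email": "gamma", "payload": 0xFF, "street": "alpha", "seq": null}

in Event below, arrows point writer -> reader
backward analysis of Event with v2 as reader and v1 as writer:
  list<int64> -> list<int64>, writer optional: codes aligns to codes
  bool -> bool, writer optional: verified aligns to verified
  string -> string, writer required: name aligns to email
  bytes -> bytes, writer optional: payload aligns to payload
  string -> string, writer required: street aligns to street
  writer field seq has no reader counterpart
  breaking: (seq, R2)
  => backward verdict for Event: BREAKING, 1 violation(s)
decode walk for Event under reader schema v1:
  codes := null (absent, optional -> null)
  verified := false
  email := "gamma" (from writer name)
  payload := 0xFF
  street := "alpha"
  seq := null (absent, optional -> null)
  => decoded: {"codes": null, "verified": false, "email": "gamma", "payload": 0xFF, "street": "alpha", "seq": null}
diffs on Event not affecting the asked answer:
  renamed field email to name in record Event -> inert for the asked Event verdict: nothing fires


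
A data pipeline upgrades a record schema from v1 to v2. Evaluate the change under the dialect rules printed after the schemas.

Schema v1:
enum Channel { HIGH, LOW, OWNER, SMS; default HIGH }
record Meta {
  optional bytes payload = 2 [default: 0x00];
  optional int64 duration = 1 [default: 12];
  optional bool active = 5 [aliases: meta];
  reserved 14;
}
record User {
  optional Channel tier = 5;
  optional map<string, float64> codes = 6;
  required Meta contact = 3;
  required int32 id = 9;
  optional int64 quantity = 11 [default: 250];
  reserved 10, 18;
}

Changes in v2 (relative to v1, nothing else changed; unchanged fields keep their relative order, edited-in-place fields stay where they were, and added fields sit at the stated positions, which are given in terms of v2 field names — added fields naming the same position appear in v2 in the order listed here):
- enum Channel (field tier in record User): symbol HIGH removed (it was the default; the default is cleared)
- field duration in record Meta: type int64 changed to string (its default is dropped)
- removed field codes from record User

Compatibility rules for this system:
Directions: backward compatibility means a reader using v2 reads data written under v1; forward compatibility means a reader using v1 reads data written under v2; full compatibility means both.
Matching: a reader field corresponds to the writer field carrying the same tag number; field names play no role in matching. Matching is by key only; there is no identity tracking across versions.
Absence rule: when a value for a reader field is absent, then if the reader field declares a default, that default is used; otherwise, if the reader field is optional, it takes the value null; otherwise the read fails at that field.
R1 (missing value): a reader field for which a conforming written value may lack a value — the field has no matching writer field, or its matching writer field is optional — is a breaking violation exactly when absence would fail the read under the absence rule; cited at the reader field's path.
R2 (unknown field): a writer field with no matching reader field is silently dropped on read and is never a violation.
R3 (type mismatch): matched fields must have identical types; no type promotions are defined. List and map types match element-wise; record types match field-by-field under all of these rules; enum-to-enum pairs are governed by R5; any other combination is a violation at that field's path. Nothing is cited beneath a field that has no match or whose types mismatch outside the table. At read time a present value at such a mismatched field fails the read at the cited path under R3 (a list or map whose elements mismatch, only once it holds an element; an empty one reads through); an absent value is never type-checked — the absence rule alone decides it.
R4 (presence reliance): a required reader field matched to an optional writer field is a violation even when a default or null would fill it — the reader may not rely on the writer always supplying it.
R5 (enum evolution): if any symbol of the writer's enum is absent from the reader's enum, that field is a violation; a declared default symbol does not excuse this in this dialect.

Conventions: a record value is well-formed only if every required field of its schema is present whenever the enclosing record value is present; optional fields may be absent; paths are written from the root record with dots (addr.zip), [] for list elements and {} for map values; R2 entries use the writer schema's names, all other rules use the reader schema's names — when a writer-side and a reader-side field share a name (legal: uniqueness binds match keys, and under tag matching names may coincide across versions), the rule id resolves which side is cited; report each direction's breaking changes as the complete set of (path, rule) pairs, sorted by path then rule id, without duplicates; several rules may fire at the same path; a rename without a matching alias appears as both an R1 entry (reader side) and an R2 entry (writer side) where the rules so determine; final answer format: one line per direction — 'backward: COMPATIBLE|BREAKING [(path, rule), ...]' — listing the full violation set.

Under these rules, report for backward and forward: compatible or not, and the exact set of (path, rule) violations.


backward: BREAKING [(contact.duration, R3), (tier, R5)]; forward: BREAKING [(contact.duration, R3)]

the writer's type comes first in each User pair
checking backward for User: reader v2 against writer v1:
  tier <- tier (Channel -> Channel, writer optional)
  contact <- contact (Meta -> Meta, writer required)
  id <- id (int32 -> int32, writer required)
  quantity <- quantity (int64 -> int64, writer optional)
  writer codes: unknown to reader
  contact.payload <- contact.payload (bytes -> bytes, writer optional)
  contact.duration <- contact.duration (int64 -> string, writer optional)
  contact.active <- contact.active (bool -> bool, writer optional)
  violation R3 at contact.duration
  violation R5 at tier
  backward on User therefore BREAKING (2)
checking forward for User: reader v1 against writer v2:
  tier <- tier (Channel -> Channel, writer optional)
  codes: no writer match
  contact <- contact (Meta -> Meta, writer required)
  id <- id (int32 -> int32, writer required)
  quantity <- quantity (int64 -> int64, writer optional)
  contact.payload <- contact.payload (bytes -> bytes, writer optional)
  contact.duration <- contact.duration (string -> int64, writer optional)
  contact.active <- contact.active (bool -> bool, writer optional)
  violation R3 at contact.duration
  forward on User therefore BREAKING (1)


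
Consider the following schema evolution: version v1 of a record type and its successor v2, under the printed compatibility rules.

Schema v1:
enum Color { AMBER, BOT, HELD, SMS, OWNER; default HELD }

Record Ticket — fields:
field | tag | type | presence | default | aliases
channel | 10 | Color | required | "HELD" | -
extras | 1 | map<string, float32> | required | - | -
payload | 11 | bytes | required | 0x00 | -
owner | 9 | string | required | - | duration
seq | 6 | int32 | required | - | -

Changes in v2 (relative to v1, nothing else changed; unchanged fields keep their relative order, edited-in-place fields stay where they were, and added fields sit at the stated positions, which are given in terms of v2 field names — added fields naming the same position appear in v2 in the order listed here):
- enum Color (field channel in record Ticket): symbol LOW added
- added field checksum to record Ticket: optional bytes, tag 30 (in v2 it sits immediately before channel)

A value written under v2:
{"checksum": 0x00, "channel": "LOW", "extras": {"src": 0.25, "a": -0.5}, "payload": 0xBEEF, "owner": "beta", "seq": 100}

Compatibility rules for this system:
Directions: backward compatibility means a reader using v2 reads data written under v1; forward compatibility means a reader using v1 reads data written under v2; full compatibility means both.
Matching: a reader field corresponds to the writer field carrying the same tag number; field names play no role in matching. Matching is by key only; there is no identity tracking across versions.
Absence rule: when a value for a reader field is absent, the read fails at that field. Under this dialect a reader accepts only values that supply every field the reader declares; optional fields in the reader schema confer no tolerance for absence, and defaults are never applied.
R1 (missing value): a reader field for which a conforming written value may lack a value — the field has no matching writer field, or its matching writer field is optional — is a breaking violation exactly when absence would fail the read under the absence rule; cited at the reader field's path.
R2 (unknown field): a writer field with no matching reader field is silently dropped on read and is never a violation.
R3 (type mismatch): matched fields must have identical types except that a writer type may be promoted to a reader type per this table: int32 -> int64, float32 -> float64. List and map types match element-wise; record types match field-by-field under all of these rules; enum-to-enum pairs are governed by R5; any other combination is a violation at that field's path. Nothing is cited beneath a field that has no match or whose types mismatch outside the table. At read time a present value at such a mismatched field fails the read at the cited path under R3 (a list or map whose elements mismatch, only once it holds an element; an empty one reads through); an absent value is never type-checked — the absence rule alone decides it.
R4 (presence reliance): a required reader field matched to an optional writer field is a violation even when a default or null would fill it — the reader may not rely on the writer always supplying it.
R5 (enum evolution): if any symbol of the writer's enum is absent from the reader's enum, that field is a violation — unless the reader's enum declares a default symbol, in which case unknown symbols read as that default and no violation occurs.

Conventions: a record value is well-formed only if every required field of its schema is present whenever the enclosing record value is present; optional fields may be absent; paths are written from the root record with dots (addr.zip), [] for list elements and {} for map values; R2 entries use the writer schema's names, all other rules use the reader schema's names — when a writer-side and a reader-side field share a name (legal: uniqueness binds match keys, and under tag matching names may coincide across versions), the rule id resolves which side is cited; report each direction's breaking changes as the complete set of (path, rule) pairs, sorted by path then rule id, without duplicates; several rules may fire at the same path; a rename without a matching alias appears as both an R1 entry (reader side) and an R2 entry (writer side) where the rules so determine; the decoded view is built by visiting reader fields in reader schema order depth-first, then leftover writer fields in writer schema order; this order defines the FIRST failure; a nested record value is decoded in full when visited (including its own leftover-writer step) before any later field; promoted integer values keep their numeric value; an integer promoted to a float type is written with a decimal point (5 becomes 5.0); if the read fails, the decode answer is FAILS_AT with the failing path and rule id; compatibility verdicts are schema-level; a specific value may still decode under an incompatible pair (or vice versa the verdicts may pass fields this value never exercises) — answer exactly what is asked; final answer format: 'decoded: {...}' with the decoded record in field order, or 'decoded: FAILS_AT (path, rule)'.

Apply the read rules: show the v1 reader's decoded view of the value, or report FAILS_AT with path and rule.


each type pair in Ticket: writer, then reader
migrating the Ticket value to v1:
  channel := "HELD" (symbol LOW -> reader default)
  extras := {"src": 0.25, "a": -0.5}
  payload := 0xBEEF
  owner := "beta"
  seq := 100
  writer checksum: unmatched, discarded
  => decoded: {"channel": "HELD", "extras": {"src": 0.25, "a": -0.5}, "payload": 0xBEEF, "owner": "beta", "seq": 100}
ruling out the remaining Ticket differences:
  enum Color (field channel in record Ticket): symbol LOW added -> triggers nothing under the printed rules; the Ticket answer is the same either way
  added field checksum to record Ticket: optional bytes, tag 30 (in v2 it sits immediately before channel) -> affects the rule determinations only; this particular Ticket value decodes identically

decoded: {"channel": "HELD", "extras": {"src": 0.25, "a": -0.5}, "payload": 0xBEEF, "owner": "beta", "seq": 100}


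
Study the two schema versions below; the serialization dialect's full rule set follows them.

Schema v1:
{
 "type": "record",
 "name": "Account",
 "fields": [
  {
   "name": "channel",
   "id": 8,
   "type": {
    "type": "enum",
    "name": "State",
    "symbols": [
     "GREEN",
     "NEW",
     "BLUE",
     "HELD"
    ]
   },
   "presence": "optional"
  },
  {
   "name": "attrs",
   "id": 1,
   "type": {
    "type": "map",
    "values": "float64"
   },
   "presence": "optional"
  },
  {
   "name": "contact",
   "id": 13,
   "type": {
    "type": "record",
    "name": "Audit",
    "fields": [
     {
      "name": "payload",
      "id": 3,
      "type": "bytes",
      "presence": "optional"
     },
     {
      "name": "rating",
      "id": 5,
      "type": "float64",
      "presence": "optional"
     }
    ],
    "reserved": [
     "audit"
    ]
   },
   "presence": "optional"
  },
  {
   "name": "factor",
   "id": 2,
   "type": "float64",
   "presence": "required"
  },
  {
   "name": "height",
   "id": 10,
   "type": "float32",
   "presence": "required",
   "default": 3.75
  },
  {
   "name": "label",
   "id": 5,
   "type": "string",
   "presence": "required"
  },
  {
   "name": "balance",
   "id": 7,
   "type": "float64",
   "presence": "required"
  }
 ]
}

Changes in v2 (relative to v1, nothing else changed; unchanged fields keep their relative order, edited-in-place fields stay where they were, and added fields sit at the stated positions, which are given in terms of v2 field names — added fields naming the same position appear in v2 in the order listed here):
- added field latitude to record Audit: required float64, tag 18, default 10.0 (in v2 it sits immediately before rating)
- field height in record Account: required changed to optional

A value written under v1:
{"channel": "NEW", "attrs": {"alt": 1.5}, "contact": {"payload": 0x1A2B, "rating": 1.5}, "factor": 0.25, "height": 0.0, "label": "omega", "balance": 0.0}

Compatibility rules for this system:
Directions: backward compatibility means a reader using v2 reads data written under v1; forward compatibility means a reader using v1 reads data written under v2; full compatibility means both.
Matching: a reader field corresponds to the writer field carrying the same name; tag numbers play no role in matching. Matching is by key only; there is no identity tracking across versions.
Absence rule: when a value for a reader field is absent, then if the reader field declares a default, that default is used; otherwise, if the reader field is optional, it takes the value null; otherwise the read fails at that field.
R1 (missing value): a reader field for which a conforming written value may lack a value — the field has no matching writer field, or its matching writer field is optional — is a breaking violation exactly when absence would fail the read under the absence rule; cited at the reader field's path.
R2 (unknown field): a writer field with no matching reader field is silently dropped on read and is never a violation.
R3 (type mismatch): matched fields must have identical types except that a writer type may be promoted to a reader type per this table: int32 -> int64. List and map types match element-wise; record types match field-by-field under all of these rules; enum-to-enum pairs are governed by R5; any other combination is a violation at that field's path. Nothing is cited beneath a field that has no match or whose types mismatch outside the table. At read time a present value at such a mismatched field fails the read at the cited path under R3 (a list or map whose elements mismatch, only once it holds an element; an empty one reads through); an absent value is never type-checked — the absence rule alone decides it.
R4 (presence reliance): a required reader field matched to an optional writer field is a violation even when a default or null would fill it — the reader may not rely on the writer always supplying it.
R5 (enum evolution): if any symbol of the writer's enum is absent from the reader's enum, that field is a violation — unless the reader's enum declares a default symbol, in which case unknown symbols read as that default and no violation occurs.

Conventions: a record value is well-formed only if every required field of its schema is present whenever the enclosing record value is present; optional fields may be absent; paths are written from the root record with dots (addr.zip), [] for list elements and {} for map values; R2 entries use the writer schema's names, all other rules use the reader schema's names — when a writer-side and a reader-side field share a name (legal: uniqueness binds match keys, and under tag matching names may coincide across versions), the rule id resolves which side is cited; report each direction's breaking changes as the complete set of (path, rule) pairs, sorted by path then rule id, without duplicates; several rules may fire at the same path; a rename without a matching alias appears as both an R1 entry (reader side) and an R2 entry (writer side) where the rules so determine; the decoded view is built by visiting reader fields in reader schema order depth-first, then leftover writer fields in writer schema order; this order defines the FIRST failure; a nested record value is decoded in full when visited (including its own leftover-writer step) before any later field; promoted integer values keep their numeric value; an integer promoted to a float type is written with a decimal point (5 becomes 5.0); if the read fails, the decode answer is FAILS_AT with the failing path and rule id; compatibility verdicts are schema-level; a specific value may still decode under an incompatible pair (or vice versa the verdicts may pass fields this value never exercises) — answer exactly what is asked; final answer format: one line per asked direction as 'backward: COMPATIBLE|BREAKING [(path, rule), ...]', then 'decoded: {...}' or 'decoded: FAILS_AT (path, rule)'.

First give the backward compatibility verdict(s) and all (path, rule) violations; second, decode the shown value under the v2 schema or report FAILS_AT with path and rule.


backward: COMPATIBLE []; decoded: {"channel": "NEW", "attrs": {"alt": 1.5}, "contact": {"payload": 0x1A2B, "latitude": 10.0, "rating": 1.5}, "factor": 0.25, "height": 0.0, "label": "omega", "balance": 0.0}

each type pair in Account: writer, then reader
backward analysis of Account with v2 as reader and v1 as writer:
  channel: paired with writer channel (State -> State; writer optional)
  attrs: paired with writer attrs (map<string, float64> -> map<string, float64>; writer optional)
  contact: paired with writer contact (Audit -> Audit; writer optional)
  factor: paired with writer factor (float64 -> float64; writer required)
  height: paired with writer height (float32 -> float32; writer required)
  label: paired with writer label (string -> string; writer required)
  balance: paired with writer balance (float64 -> float64; writer required)
  contact.payload: paired with writer contact.payload (bytes -> bytes; writer optional)
  contact.latitude has no writer counterpart
  contact.rating: paired with writer contact.rating (float64 -> float64; writer optional)
  => no violations; backward on Account: COMPATIBLE
decoding the Account value with the v2 reader:
  channel := "NEW"
  attrs := {"alt": 1.5}
  contact.payload := 0x1A2B
  contact.latitude := 10.0 (absent -> default)
  contact.rating := 1.5
  factor := 0.25
  height := 0.0
  label := "omega"
  balance := 0.0
  => decoded: {"channel": "NEW", "attrs": {"alt": 1.5}, "contact": {"payload": 0x1A2B, "latitude": 10.0, "rating": 1.5}, "factor": 0.25, "height": 0.0, "label": "omega", "balance": 0.0}
the rest of the Account diff is inert for this question:
  field height in record Account: required changed to optional -> its effect on Account is confined to the forward direction, not asked


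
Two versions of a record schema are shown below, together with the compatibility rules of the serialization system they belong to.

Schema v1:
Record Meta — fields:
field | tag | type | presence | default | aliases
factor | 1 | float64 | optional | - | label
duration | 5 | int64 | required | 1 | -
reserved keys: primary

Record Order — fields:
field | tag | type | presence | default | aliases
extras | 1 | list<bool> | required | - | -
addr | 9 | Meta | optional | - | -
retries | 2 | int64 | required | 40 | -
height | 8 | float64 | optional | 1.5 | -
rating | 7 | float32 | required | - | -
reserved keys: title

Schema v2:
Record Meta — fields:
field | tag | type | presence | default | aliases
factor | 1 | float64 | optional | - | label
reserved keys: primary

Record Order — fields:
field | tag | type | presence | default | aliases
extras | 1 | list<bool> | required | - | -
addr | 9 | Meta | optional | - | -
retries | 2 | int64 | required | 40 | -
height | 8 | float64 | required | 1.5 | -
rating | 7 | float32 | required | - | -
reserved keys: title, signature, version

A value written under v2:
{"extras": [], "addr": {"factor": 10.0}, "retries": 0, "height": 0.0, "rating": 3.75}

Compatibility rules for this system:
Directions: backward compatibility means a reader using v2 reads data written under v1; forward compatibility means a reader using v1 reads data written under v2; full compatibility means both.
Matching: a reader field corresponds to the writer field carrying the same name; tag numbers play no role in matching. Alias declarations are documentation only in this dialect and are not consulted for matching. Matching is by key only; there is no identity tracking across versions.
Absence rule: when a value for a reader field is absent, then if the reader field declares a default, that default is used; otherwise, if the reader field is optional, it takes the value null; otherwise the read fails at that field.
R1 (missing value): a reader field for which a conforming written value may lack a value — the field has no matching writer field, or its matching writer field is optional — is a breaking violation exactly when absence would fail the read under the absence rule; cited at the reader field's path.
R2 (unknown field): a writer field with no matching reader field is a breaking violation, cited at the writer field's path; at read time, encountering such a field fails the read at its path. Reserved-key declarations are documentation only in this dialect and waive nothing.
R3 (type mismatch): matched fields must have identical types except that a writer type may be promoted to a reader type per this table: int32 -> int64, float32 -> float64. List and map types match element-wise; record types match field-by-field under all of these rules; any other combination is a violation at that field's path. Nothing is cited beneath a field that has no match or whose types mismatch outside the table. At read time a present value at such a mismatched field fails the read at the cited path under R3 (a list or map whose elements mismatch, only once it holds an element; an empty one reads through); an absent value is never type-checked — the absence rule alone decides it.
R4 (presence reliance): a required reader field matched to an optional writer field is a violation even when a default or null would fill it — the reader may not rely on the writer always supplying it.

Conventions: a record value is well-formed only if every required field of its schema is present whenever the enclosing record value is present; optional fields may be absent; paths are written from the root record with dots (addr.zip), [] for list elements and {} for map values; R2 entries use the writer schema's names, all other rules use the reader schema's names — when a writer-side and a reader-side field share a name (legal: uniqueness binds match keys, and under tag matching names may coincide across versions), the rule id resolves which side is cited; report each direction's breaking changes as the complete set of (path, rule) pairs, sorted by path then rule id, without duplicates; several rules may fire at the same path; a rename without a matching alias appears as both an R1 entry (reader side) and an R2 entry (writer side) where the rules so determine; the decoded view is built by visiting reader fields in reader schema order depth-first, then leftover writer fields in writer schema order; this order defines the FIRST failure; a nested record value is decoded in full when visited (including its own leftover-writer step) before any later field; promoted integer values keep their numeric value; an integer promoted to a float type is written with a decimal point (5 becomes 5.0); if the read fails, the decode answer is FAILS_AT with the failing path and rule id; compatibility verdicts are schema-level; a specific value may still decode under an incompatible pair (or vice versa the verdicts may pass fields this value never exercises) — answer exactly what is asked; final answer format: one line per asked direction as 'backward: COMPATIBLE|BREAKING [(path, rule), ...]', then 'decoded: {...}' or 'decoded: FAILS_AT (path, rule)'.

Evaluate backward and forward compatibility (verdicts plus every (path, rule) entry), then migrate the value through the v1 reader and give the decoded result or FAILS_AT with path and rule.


the writer's type comes first in each Order pair
backward for Order (reader v2, writer v1):
  extras <- extras (list<bool> -> list<bool>, writer required)
  addr <- addr (Meta -> Meta, writer optional)
  retries <- retries (int64 -> int64, writer required)
  height <- height (float64 -> float64, writer optional)
  rating <- rating (float32 -> float32, writer required)
  addr.factor <- addr.factor (float64 -> float64, writer optional)
  leftover writer field: addr.duration
  R2 fires at addr.duration
  R4 fires at height
  => backward verdict for Order: BREAKING, 2 violation(s)
forward for Order (reader v1, writer v2):
  extras <- extras (list<bool> -> list<bool>, writer required)
  addr <- addr (Meta -> Meta, writer optional)
  retries <- retries (int64 -> int64, writer required)
  height <- height (float64 -> float64, writer required)
  rating <- rating (float32 -> float32, writer required)
  addr.factor <- addr.factor (float64 -> float64, writer optional)
  addr.duration: no writer-side match
  => forward: COMPATIBLE
decode (reader v1):
  extras := []
  addr.factor := 10.0
  addr.duration := 1 (no value, default fills)
  retries := 0
  height := 0.0
  rating := 3.75
  => decoded: {"extras": [], "addr": {"factor": 10.0, "duration": 1}, "retries": 0, "height": 0.0, "rating": 3.75}

backward: BREAKING [(addr.duration, R2), (height, R4)]; forward: COMPATIBLE []; decoded: {"extras": [], "addr": {"factor": 10.0, "duration": 1}, "retries": 0, "height": 0.0, "rating": 3.75}


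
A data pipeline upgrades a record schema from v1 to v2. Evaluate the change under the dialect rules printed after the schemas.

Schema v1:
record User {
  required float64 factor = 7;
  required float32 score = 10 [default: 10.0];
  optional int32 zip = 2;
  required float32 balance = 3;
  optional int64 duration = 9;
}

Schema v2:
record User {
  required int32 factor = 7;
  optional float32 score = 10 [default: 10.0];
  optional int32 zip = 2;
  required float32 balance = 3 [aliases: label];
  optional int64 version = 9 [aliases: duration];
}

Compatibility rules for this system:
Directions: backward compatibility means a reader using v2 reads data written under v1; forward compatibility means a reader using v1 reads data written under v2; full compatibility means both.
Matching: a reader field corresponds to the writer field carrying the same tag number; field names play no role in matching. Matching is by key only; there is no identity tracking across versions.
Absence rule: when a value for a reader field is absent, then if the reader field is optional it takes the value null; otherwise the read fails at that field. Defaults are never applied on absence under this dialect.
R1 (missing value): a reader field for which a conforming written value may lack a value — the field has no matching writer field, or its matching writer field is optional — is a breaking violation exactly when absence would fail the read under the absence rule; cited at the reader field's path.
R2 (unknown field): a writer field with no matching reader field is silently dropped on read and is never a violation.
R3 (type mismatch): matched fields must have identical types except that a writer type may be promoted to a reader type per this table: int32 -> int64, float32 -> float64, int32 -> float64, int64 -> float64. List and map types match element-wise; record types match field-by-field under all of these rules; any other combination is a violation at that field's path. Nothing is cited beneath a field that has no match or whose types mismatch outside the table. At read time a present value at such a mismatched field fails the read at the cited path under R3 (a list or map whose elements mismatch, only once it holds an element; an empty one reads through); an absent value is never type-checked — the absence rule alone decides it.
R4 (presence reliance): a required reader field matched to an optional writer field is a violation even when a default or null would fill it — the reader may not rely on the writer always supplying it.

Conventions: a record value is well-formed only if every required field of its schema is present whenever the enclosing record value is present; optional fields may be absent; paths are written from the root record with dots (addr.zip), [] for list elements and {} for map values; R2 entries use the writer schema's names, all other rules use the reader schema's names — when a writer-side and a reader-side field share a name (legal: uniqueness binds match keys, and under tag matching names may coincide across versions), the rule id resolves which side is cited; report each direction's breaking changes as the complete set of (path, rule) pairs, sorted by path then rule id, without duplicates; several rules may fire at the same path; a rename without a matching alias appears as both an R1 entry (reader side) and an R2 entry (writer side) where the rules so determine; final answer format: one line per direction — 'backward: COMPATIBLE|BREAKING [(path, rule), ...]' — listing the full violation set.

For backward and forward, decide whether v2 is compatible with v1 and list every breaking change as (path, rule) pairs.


the writer's type comes first in each User pair
checking backward for User: reader v2 against writer v1:
  factor <- factor (float64 -> int32, writer required)
  score <- score (float32 -> float32, writer required)
  zip <- zip (int32 -> int32, writer optional)
  balance <- balance (float32 -> float32, writer required)
  version <- duration (int64 -> int64, writer optional)
  violation R3 at factor
  => backward: BREAKING (1)
checking forward for User: reader v1 against writer v2:
  factor <- factor (int32 -> float64, writer required)
  score <- score (float32 -> float32, writer optional)
  zip <- zip (int32 -> int32, writer optional)
  balance <- balance (float32 -> float32, writer required)
  duration <- version (int64 -> int64, writer optional)
  violation R1 at score
  violation R4 at score
  => forward: BREAKING (2)

backward: BREAKING [(factor, R3)]; forward: BREAKING [(score, R1), (score, R4)]
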